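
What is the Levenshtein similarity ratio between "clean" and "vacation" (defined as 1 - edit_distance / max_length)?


Word 1: "clean" (length 5)
Word 2: "vacation" (length 8)
One optimal edit sequence:
  1. insert 'v'  (+1)
  2. insert 'a'  (+1)
  3. keep 'c'
  4. insert 'a'  (+1)
  5. substitute 'l' -> 't'  (+1)
  6. substitute 'e' -> 'i'  (+1)
  7. substitute 'a' -> 'o'  (+1)
  8. keep 'n'
Edit distance = 6
Max length = max(5, 8) = 8
Similarity = 1 - 6/8
= 0.2500


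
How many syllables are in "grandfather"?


Word: "grandfather"
Syllable breakdown: grand · fa · ther
Counting: 3 parts
= 3 syllables


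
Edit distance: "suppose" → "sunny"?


Word 1: "suppose" (length 7)
Word 2: "sunny" (length 5)
One optimal edit sequence (insert/delete/substitute each cost 1):
  1. keep 's'
  2. keep 'u'
  3. delete 'p'  (+1)
  4. delete 'p'  (+1)
  5. substitute 'o' -> 'n'  (+1)
  6. substitute 's' -> 'n'  (+1)
  7. substitute 'e' -> 'y'  (+1)
Total edit operations: 5
Edit distance = 5


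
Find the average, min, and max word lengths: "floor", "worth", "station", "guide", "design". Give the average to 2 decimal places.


Lengths: "floor"=5, "worth"=5, "station"=7, "guide"=5, "design"=6
Sum = 28, Count = 5
Average = 28/5 = 5.60
= avg=5.60, min=5, max=7


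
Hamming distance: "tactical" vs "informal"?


Comparing character by character (same length = 8):
  Pos 0: 't' vs 'i' !=
  Pos 1: 'a' vs 'n' !=
  Pos 2: 'c' vs 'f' !=
  Pos 3: 't' vs 'o' !=
  Pos 4: 'i' vs 'r' !=
  Pos 5: 'c' vs 'm' !=
  Pos 6: 'a' vs 'a' =
  Pos 7: 'l' vs 'l' =
Hamming distance = 6


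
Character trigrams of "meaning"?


Word: "meaning" (length 7)
Number of trigrams = 7 - 3 + 1 = 5
  Position 0: "mea"
  Position 1: "ean"
  Position 2: "ani"
  Position 3: "nin"
  Position 4: "ing"
Trigrams = "mea", "ean", "ani", "nin", "ing"


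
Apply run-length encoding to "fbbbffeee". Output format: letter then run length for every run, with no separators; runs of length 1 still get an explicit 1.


String: "fbbbffeee"
Scanning for consecutive runs:
  'f' x 1
  'b' x 3
  'f' x 2
  'e' x 3
RLE = "f1b3f2e3"


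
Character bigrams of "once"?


Word: "once" (length 4)
Number of bigrams = 4 - 2 + 1 = 3
  Position 0: "on"
  Position 1: "nc"
  Position 2: "ce"
Bigrams = "on", "nc", "ce"


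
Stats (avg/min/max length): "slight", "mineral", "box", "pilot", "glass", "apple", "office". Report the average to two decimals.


Lengths: "slight"=6, "mineral"=7, "box"=3, "pilot"=5, "glass"=5, "apple"=5, "office"=6
Sum = 37, Count = 7
Average = 37/7 = 5.29
= avg=5.29, min=3, max=7


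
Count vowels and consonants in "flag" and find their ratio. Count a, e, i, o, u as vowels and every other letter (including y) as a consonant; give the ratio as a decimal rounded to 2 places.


Word: "flag"
Vowels (a,e,i,o,u): 1
Consonants: 3
Ratio = 1/3
= 0.33


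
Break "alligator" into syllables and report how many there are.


Word: "alligator"
Syllable breakdown: al | li | ga | tor
Counting: 4 parts
= 4 syllables


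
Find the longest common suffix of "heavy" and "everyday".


Word 1: "heavy"
Word 2: "everyday"
Comparing from end:
  Pos -1: 'y' == 'y'
  Pos -2: 'v' != 'a' (stop)
LCS = "y" (length 1)


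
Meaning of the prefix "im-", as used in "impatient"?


Prefix: im-
Example: impatient = im- + patient
Meaning = not / into


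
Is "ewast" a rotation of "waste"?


Word: "waste", Candidate: "ewast"
Method: check if candidate is substring of word+word
"wastewaste" contains "ewast"? Yes
Is rotation = Yes


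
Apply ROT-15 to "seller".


Word: "seller"
Shift: 15
Each letter → (letter + shift) mod 26:
  's' (18) + 15 = 7 → 'h'
  'e' (4) + 15 = 19 → 't'
  'l' (11) + 15 = 0 → 'a'
  'l' (11) + 15 = 0 → 'a'
  'e' (4) + 15 = 19 → 't'
  'r' (17) + 15 = 6 → 'g'
Result = "htaatg"


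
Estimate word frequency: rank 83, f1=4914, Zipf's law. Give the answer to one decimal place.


Zipf's law: f(r) = f(1) / r
f(1) = 4914
f(83) = 4914 / 83
= 59.2 occurrences


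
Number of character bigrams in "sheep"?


Word: "sheep" (length 5)
Number of 2-grams = length - 2 + 1 = 5 - 2 + 1
= 4


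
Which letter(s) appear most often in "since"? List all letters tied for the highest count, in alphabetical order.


Word: "since"
Letter counts:
  'c': 1
  'e': 1
  'i': 1
  'n': 1
  's': 1
Maximum count = 1
Most frequent = 'c', 'e', 'i', 'n', 's' (1 time each)


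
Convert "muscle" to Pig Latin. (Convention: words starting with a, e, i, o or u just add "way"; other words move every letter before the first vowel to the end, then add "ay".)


Word: "muscle"
Starts with consonant(s) → move to end, add 'ay'
Consonant cluster: "m"
Pig Latin = "usclemay"


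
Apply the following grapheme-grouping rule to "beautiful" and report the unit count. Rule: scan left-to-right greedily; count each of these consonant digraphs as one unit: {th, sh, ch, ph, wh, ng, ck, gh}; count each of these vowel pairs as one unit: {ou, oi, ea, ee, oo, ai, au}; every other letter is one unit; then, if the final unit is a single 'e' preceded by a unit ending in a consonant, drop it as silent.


Word: "beautiful" (9 letters)
Left-to-right scan:
  [1] 'b' (letter)
  [2] 'ea' (vowel-pair)
  [3] 'u' (letter)
  [4] 't' (letter)
  [5] 'i' (letter)
  [6] 'f' (letter)
  [7] 'u' (letter)
  [8] 'l' (letter)
Units from scan: 8
Sound units = 8 units


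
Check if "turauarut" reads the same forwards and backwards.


Word: "turauarut"
Reversed: "turauarut"
Forward == Backward? turauarut == turauarut
Palindrome = Yes


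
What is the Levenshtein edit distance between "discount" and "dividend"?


Word 1: "discount" (length 8)
Word 2: "dividend" (length 8)
One optimal edit sequence (insert/delete/substitute each cost 1):
  1. keep 'd'
  2. keep 'i'
  3. substitute 's' -> 'v'  (+1)
  4. substitute 'c' -> 'i'  (+1)
  5. substitute 'o' -> 'd'  (+1)
  6. substitute 'u' -> 'e'  (+1)
  7. keep 'n'
  8. substitute 't' -> 'd'  (+1)
Total edit operations: 5
Edit distance = 5


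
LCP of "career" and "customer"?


Word 1: "career"
Word 2: "customer"
Comparing from start:
  Pos 0: 'c' == 'c'
  Pos 1: 'a' != 'u' (stop)
LCP = "c" (length 1)


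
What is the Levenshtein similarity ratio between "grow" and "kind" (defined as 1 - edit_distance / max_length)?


Word 1: "grow" (length 4)
Word 2: "kind" (length 4)
One optimal edit sequence:
  1. substitute 'g' -> 'k'  (+1)
  2. substitute 'r' -> 'i'  (+1)
  3. substitute 'o' -> 'n'  (+1)
  4. substitute 'w' -> 'd'  (+1)
Edit distance = 4
Max length = max(4, 4) = 4
Similarity = 1 - 4/4
= 0.0000


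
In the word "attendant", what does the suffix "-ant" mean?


Suffix: -ant
Example: attendant (attend + -ant)
Meaning = one who / that which


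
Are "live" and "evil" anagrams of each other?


Word 1: "live" → sorted: eilv
Word 2: "evil" → sorted: eilv
Same letters? eilv == eilv
Anagram = Yes


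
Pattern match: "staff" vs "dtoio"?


Pattern of "staff": [0, 1, 2, 3, 3]
Pattern of "dtoio": [0, 1, 2, 3, 2]
Patterns do not match
Same pattern = No


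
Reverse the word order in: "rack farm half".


Original: "rack farm half"
Words (1..n): rack | farm | half
Reversed (n..1): half | farm | rack
Result = "half farm rack"


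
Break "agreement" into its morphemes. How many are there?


Word: "agreement"
Morphemes: agree | -ment
Each morpheme carries meaning
= 2 morphemes


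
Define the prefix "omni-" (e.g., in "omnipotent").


Prefix: omni-
Example: omnipotent (omni- + potent)
Meaning = all


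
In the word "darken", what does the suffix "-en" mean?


Suffix: -en
Example: darken (dark + -en)
Meaning = to make / become


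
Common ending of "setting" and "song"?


Word 1: "setting"
Word 2: "song"
Comparing from end:
  Pos -1: 'g' == 'g'
  Pos -2: 'n' == 'n'
  Pos -3: 'i' != 'o' (stop)
LCS = "ng" (length 2)


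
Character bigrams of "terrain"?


Word: "terrain" (length 7)
Number of bigrams = 7 - 2 + 1 = 6
  Position 0: "te"
  Position 1: "er"
  Position 2: "rr"
  Position 3: "ra"
  Position 4: "ai"
  Position 5: "in"
Bigrams = "te", "er", "rr", "ra", "ai", "in"


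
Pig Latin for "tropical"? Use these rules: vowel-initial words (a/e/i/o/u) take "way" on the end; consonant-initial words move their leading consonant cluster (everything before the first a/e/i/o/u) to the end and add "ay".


Word: "tropical"
Starts with consonant(s) → move to end, add 'ay'
Consonant cluster: "tr"
Pig Latin = "opicaltray"


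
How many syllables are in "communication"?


Word: "communication"
Syllable breakdown: com | mu | ni | ca | tion
Counting: 5 parts
= 5 syllables


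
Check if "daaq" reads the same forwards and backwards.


Word: "daaq"
Reversed: "qaad"
Forward == Backward? daaq != qaad
Palindrome = No


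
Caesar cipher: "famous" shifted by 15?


Word: "famous"
Shift: 15
Each letter → (letter + shift) mod 26:
  'f' (5) + 15 = 20 → 'u'
  'a' (0) + 15 = 15 → 'p'
  'm' (12) + 15 = 1 → 'b'
  'o' (14) + 15 = 3 → 'd'
  'u' (20) + 15 = 9 → 'j'
  's' (18) + 15 = 7 → 'h'
Result = "upbdjh"


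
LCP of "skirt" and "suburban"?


Word 1: "skirt"
Word 2: "suburban"
Comparing from start:
  Pos 0: 's' == 's'
  Pos 1: 'k' != 'u' (stop)
LCP = "s" (length 1)


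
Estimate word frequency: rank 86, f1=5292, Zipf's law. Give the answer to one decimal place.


Zipf's law: f(r) = f(1) / r
f(1) = 5292
f(86) = 5292 / 86
= 61.5 occurrences


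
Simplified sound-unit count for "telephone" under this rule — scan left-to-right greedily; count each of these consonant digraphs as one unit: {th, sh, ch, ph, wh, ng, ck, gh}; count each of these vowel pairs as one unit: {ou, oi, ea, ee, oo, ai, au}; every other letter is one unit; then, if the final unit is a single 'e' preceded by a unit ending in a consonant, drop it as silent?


Word: "telephone" (9 letters)
Left-to-right scan:
  1. 't' (letter)
  2. 'e' (letter)
  3. 'l' (letter)
  4. 'e' (letter)
  5. 'ph' (digraph)
  6. 'o' (letter)
  7. 'n' (letter)
  8. 'e' (letter)
Units from scan: 8
Final unit is 'e' after a consonant -> drop as silent (-1)
Sound units = 7 units


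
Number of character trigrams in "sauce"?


Word: "sauce" (length 5)
Number of 3-grams = length - 3 + 1 = 5 - 3 + 1
= 3


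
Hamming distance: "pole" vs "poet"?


Comparing character by character (same length = 4):
  Pos 0: 'p' vs 'p' =
  Pos 1: 'o' vs 'o' =
  Pos 2: 'l' vs 'e' !=
  Pos 3: 'e' vs 't' !=
Hamming distance = 2


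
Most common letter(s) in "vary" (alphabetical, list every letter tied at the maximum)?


Word: "vary"
Letter counts:
  'a': 1
  'r': 1
  'v': 1
  'y': 1
Maximum count = 1
Most frequent = 'a', 'r', 'v', 'y' (1 time each)


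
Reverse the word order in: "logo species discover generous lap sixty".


Original: "logo species discover generous lap sixty"
Words (1..n): logo | species | discover | generous | lap | sixty
Reversed (n..1): sixty | lap | generous | discover | species | logo
Result = "sixty lap generous discover species logo"


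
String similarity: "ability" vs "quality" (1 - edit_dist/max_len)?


Word 1: "ability" (length 7)
Word 2: "quality" (length 7)
One optimal edit sequence:
  1. substitute 'a' -> 'q'  (+1)
  2. substitute 'b' -> 'u'  (+1)
  3. substitute 'i' -> 'a'  (+1)
  4. keep 'l'
  5. keep 'i'
  6. keep 't'
  7. keep 'y'
Edit distance = 3
Max length = max(7, 7) = 7
Similarity = 1 - 3/7
= 0.5714


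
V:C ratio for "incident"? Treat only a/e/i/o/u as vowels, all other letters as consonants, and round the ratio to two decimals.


Word: "incident"
Vowels (a,e,i,o,u): 3
Consonants: 5
Ratio = 3/5
= 0.60


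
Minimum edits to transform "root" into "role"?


Word 1: "root" (length 4)
Word 2: "role" (length 4)
One optimal edit sequence (insert/delete/substitute each cost 1):
  1. keep 'r'
  2. keep 'o'
  3. substitute 'o' -> 'l'  (+1)
  4. substitute 't' -> 'e'  (+1)
Total edit operations: 2
Edit distance = 2


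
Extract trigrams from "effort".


Word: "effort" (length 6)
Number of trigrams = 6 - 3 + 1 = 4
  Position 0: "eff"
  Position 1: "ffo"
  Position 2: "for"
  Position 3: "ort"
Trigrams = "eff", "ffo", "for", "ort"


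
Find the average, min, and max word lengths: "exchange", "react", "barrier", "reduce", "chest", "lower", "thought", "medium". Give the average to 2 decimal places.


Lengths: "exchange"=8, "react"=5, "barrier"=7, "reduce"=6, "chest"=5, "lower"=5, "thought"=7, "medium"=6
Sum = 49, Count = 8
Average = 49/8 = 6.13
= avg=6.13, min=5, max=8


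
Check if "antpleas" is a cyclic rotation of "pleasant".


Word: "pleasant", Candidate: "antpleas"
Method: check if candidate is substring of word+word
"pleasantpleasant" contains "antpleas"? Yes
Is rotation = Yes


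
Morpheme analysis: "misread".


Word: "misread"
Morphemes: mis- + read
Each morpheme carries meaning
= 2 morphemes


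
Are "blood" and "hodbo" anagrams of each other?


Word 1: "blood" → sorted: bdloo
Word 2: "hodbo" → sorted: bdhoo
Same letters? bdloo != bdhoo
Anagram = No


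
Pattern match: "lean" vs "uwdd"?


Pattern of "lean": [0, 1, 2, 3]
Pattern of "uwdd": [0, 1, 2, 2]
Patterns do not match
Same pattern = No


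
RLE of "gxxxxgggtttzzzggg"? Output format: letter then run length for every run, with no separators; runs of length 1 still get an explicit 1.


String: "gxxxxgggtttzzzggg"
Scanning for consecutive runs:
  'g' x 1
  'x' x 4
  'g' x 3
  't' x 3
  'z' x 3
  'g' x 3
RLE = "g1x4g3t3z3g3"


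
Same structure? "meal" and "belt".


Pattern of "meal": [0, 1, 2, 3]
Pattern of "belt": [0, 1, 2, 3]
Patterns match
Same pattern = Yes


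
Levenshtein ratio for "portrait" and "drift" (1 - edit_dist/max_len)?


Word 1: "portrait" (length 8)
Word 2: "drift" (length 5)
One optimal edit sequence:
  1. delete 'p'  (+1)
  2. delete 'o'  (+1)
  3. delete 'r'  (+1)
  4. substitute 't' -> 'd'  (+1)
  5. keep 'r'
  6. substitute 'a' -> 'i'  (+1)
  7. substitute 'i' -> 'f'  (+1)
  8. keep 't'
Edit distance = 6
Max length = max(8, 5) = 8
Similarity = 1 - 6/8
= 0.2500


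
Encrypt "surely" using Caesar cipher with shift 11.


Word: "surely"
Shift: 11
Each letter → (letter + shift) mod 26:
  's' (18) + 11 = 3 → 'd'
  'u' (20) + 11 = 5 → 'f'
  'r' (17) + 11 = 2 → 'c'
  'e' (4) + 11 = 15 → 'p'
  'l' (11) + 11 = 22 → 'w'
  'y' (24) + 11 = 9 → 'j'
Result = "dfcpwj"


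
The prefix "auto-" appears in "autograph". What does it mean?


Prefix: auto-
As in: autograph -> auto- + graph
Meaning = self


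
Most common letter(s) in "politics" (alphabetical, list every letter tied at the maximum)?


Word: "politics"
Letter counts:
  'c': 1
  'i': 2
  'l': 1
  'o': 1
  'p': 1
  's': 1
  't': 1
Maximum count = 2
Most frequent = 'i' (2 times each)


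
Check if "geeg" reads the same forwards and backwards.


Word: "geeg"
Reversed: "geeg"
Forward == Backward? geeg == geeg
Palindrome = Yes


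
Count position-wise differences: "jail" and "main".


Comparing character by character (same length = 4):
  Pos 0: 'j' vs 'm' !=
  Pos 1: 'a' vs 'a' =
  Pos 2: 'i' vs 'i' =
  Pos 3: 'l' vs 'n' !=
Hamming distance = 2


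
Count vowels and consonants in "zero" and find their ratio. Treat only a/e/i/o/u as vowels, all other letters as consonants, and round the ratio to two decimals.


Word: "zero"
Vowels (a,e,i,o,u): 2
Consonants: 2
Ratio = 2/2
= 1.00


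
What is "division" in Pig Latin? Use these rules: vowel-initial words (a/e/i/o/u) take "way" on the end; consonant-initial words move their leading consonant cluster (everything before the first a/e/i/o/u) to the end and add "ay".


Word: "division"
Starts with consonant(s) → move to end, add 'ay'
Consonant cluster: "d"
Pig Latin = "ivisionday"


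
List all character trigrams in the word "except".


Word: "except" (length 6)
Number of trigrams = 6 - 3 + 1 = 4
  Position 0: "exc"
  Position 1: "xce"
  Position 2: "cep"
  Position 3: "ept"
Trigrams = "exc", "xce", "cep", "ept"


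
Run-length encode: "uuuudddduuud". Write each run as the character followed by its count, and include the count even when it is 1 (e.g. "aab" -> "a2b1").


String: "uuuudddduuud"
Scanning for consecutive runs:
  'u' x 4
  'd' x 4
  'u' x 3
  'd' x 1
RLE = "u4d4u3d1"


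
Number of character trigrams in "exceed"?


Word: "exceed" (length 6)
Number of 3-grams = length - 3 + 1 = 6 - 3 + 1
= 4


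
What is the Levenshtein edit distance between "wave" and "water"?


Word 1: "wave" (length 4)
Word 2: "water" (length 5)
One optimal edit sequence (insert/delete/substitute each cost 1):
  1. keep 'w'
  2. keep 'a'
  3. substitute 'v' -> 't'  (+1)
  4. keep 'e'
  5. insert 'r'  (+1)
Total edit operations: 2
Edit distance = 2


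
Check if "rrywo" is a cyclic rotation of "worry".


Word: "worry", Candidate: "rrywo"
Method: check if candidate is substring of word+word
"worryworry" contains "rrywo"? Yes
Is rotation = Yes


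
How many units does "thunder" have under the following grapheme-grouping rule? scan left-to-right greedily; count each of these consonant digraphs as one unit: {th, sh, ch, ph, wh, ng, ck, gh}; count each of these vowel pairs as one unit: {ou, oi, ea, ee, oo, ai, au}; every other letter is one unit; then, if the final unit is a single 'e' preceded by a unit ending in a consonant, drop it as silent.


Word: "thunder" (7 letters)
Left-to-right scan:
  (1) 'th' (digraph)
  (2) 'u' (letter)
  (3) 'n' (letter)
  (4) 'd' (letter)
  (5) 'e' (letter)
  (6) 'r' (letter)
Units from scan: 6
Sound units = 6 units


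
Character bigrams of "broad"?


Word: "broad" (length 5)
Number of bigrams = 5 - 2 + 1 = 4
  Position 0: "br"
  Position 1: "ro"
  Position 2: "oa"
  Position 3: "ad"
Bigrams = "br", "ro", "oa", "ad"


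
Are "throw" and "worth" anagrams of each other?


Word 1: "throw" → sorted: hortw
Word 2: "worth" → sorted: hortw
Same letters? hortw == hortw
Anagram = Yes


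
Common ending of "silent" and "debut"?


Word 1: "silent"
Word 2: "debut"
Comparing from end:
  Pos -1: 't' == 't'
  Pos -2: 'n' != 'u' (stop)
LCS = "t" (length 1)


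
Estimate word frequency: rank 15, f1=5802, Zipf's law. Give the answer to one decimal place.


Zipf's law: f(r) = f(1) / r
f(1) = 5802
f(15) = 5802 / 15
= 386.8 occurrences


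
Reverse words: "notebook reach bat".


Original: "notebook reach bat"
Words (1..n): notebook | reach | bat
Reversed (n..1): bat | reach | notebook
Result = "bat reach notebook"


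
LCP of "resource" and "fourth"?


Word 1: "resource"
Word 2: "fourth"
Comparing from start:
  Pos 0: 'r' != 'f' (stop)
LCP = "" (length 0)


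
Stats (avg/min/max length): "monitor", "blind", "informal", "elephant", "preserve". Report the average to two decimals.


Lengths: "monitor"=7, "blind"=5, "informal"=8, "elephant"=8, "preserve"=8
Sum = 36, Count = 5
Average = 36/5 = 7.20
= avg=7.20, min=5, max=8


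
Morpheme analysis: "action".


Word: "action"
Morphemes: act / -ion
Each morpheme carries meaning
= 2 morphemes


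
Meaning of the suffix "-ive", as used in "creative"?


Suffix: -ive
Example: creative = create + -ive, with a spelling change
Meaning = tending to


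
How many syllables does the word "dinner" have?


Word: "dinner"
Syllable breakdown: din · ner
Counting: 2 parts
= 2 syllables


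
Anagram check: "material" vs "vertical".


Word 1: "material" → sorted: aaeilmrt
Word 2: "vertical" → sorted: aceilrtv
Same letters? aaeilmrt != aceilrtv
Anagram = No


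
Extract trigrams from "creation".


Word: "creation" (length 8)
Number of trigrams = 8 - 3 + 1 = 6
  Position 0: "cre"
  Position 1: "rea"
  Position 2: "eat"
  Position 3: "ati"
  Position 4: "tio"
  Position 5: "ion"
Trigrams = "cre", "rea", "eat", "ati", "tio", "ion"


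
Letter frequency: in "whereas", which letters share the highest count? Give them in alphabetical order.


Word: "whereas"
Letter counts:
  'a': 1
  'e': 2
  'h': 1
  'r': 1
  's': 1
  'w': 1
Maximum count = 2
Most frequent = 'e' (2 times each)


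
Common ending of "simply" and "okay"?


Word 1: "simply"
Word 2: "okay"
Comparing from end:
  Pos -1: 'y' == 'y'
  Pos -2: 'l' != 'a' (stop)
LCS = "y" (length 1)


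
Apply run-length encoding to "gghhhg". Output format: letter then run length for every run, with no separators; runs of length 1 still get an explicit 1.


String: "gghhhg"
Scanning for consecutive runs:
  'g' x 2
  'h' x 3
  'g' x 1
RLE = "g2h3g1"


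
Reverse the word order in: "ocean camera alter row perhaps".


Original: "ocean camera alter row perhaps"
Words (1..n): ocean | camera | alter | row | perhaps
Reversed (n..1): perhaps | row | alter | camera | ocean
Result = "perhaps row alter camera ocean"


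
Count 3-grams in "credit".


Word: "credit" (length 6)
Number of 3-grams = length - 3 + 1 = 6 - 3 + 1
= 4


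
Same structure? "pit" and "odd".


Pattern of "pit": [0, 1, 2]
Pattern of "odd": [0, 1, 1]
Patterns do not match
Same pattern = No


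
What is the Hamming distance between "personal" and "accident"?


Comparing character by character (same length = 8):
  Pos 0: 'p' vs 'a' !=
  Pos 1: 'e' vs 'c' !=
  Pos 2: 'r' vs 'c' !=
  Pos 3: 's' vs 'i' !=
  Pos 4: 'o' vs 'd' !=
  Pos 5: 'n' vs 'e' !=
  Pos 6: 'a' vs 'n' !=
  Pos 7: 'l' vs 't' !=
Hamming distance = 8


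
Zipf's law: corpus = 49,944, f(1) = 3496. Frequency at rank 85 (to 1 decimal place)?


Zipf's law: f(r) = f(1) / r
f(1) = 3496
f(85) = 3496 / 85
= 41.1 occurrences


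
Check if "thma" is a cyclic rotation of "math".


Word: "math", Candidate: "thma"
Method: check if candidate is substring of word+word
"mathmath" contains "thma"? Yes
Is rotation = Yes


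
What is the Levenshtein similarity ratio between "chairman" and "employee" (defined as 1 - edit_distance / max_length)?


Word 1: "chairman" (length 8)
Word 2: "employee" (length 8)
One optimal edit sequence:
  1. substitute 'c' -> 'e'  (+1)
  2. substitute 'h' -> 'm'  (+1)
  3. substitute 'a' -> 'p'  (+1)
  4. substitute 'i' -> 'l'  (+1)
  5. substitute 'r' -> 'o'  (+1)
  6. substitute 'm' -> 'y'  (+1)
  7. substitute 'a' -> 'e'  (+1)
  8. substitute 'n' -> 'e'  (+1)
Edit distance = 8
Max length = max(8, 8) = 8
Similarity = 1 - 8/8
= 0.0000


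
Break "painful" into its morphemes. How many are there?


Word: "painful"
Morphemes: pain + -ful
Each morpheme carries meaning
= 2 morphemes


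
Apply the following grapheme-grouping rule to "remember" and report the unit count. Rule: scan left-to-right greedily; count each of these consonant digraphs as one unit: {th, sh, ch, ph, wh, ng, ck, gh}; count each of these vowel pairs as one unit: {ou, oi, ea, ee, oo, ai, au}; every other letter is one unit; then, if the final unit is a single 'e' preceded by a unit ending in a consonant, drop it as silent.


Word: "remember" (8 letters)
Left-to-right scan:
  1. 'r' (letter)
  2. 'e' (letter)
  3. 'm' (letter)
  4. 'e' (letter)
  5. 'm' (letter)
  6. 'b' (letter)
  7. 'e' (letter)
  8. 'r' (letter)
Units from scan: 8
Sound units = 8 units


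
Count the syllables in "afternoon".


Word: "afternoon"
Syllable breakdown: af-ter-noon
Counting: 3 parts
= 3 syllables


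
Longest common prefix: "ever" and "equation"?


Word 1: "ever"
Word 2: "equation"
Comparing from start:
  Pos 0: 'e' == 'e'
  Pos 1: 'v' != 'q' (stop)
LCP = "e" (length 1)


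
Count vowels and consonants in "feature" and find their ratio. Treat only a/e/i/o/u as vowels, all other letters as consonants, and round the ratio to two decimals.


Word: "feature"
Vowels (a,e,i,o,u): 4
Consonants: 3
Ratio = 4/3
= 1.33


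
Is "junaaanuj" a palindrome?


Word: "junaaanuj"
Reversed: "junaaanuj"
Forward == Backward? junaaanuj == junaaanuj
Palindrome = Yes


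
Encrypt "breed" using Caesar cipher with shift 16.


Word: "breed"
Shift: 16
Each letter → (letter + shift) mod 26:
  'b' (1) + 16 = 17 → 'r'
  'r' (17) + 16 = 7 → 'h'
  'e' (4) + 16 = 20 → 'u'
  'e' (4) + 16 = 20 → 'u'
  'd' (3) + 16 = 19 → 't'
Result = "rhuut"


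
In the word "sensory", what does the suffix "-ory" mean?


Suffix: -ory
Example: sensory (sense + -ory, with a spelling change)
Meaning = relating to / place for


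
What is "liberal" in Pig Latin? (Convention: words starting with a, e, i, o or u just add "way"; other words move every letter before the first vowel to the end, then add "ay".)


Word: "liberal"
Starts with consonant(s) → move to end, add 'ay'
Consonant cluster: "l"
Pig Latin = "iberallay"


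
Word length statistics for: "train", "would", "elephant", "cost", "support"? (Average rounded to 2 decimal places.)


Lengths: "train"=5, "would"=5, "elephant"=8, "cost"=4, "support"=7
Sum = 29, Count = 5
Average = 29/5 = 5.80
= avg=5.80, min=4, max=8


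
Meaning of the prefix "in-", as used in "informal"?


Prefix: in-
Example: informal = in- + formal
Meaning = not / into


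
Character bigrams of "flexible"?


Word: "flexible" (length 8)
Number of bigrams = 8 - 2 + 1 = 7
  Position 0: "fl"
  Position 1: "le"
  Position 2: "ex"
  Position 3: "xi"
  Position 4: "ib"
  Position 5: "bl"
  Position 6: "le"
Bigrams = "fl", "le", "ex", "xi", "ib", "bl", "le"


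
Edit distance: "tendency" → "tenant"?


Word 1: "tendency" (length 8)
Word 2: "tenant" (length 6)
One optimal edit sequence (insert/delete/substitute each cost 1):
  1. keep 't'
  2. keep 'e'
  3. keep 'n'
  4. delete 'd'  (+1)
  5. substitute 'e' -> 'a'  (+1)
  6. keep 'n'
  7. delete 'c'  (+1)
  8. substitute 'y' -> 't'  (+1)
Total edit operations: 4
Edit distance = 4


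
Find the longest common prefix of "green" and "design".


Word 1: "green"
Word 2: "design"
Comparing from start:
  Pos 0: 'g' != 'd' (stop)
LCP = "" (length 0)


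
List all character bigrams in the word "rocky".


Word: "rocky" (length 5)
Number of bigrams = 5 - 2 + 1 = 4
  Position 0: "ro"
  Position 1: "oc"
  Position 2: "ck"
  Position 3: "ky"
Bigrams = "ro", "oc", "ck", "ky"


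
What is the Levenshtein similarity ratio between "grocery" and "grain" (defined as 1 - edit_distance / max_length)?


Word 1: "grocery" (length 7)
Word 2: "grain" (length 5)
One optimal edit sequence:
  1. keep 'g'
  2. keep 'r'
  3. delete 'o'  (+1)
  4. delete 'c'  (+1)
  5. substitute 'e' -> 'a'  (+1)
  6. substitute 'r' -> 'i'  (+1)
  7. substitute 'y' -> 'n'  (+1)
Edit distance = 5
Max length = max(7, 5) = 7
Similarity = 1 - 5/7
= 0.2857


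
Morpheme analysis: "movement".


Word: "movement"
Morphemes: move / -ment
Each morpheme carries meaning
= 2 morphemes


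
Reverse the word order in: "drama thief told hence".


Original: "drama thief told hence"
Words (1..n): drama | thief | told | hence
Reversed (n..1): hence | told | thief | drama
Result = "hence told thief drama"


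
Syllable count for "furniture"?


Word: "furniture"
Syllable breakdown: fur | ni | ture
Counting: 3 parts
= 3 syllables


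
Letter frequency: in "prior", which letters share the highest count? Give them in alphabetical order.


Word: "prior"
Letter counts:
  'i': 1
  'o': 1
  'p': 1
  'r': 2
Maximum count = 2
Most frequent = 'r' (2 times each)


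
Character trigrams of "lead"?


Word: "lead" (length 4)
Number of trigrams = 4 - 3 + 1 = 2
  Position 0: "lea"
  Position 1: "ead"
Trigrams = "lea", "ead"


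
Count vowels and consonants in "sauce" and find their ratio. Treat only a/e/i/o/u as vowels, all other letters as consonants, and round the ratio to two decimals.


Word: "sauce"
Vowels (a,e,i,o,u): 3
Consonants: 2
Ratio = 3/2
= 1.50


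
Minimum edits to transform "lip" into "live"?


Word 1: "lip" (length 3)
Word 2: "live" (length 4)
One optimal edit sequence (insert/delete/substitute each cost 1):
  1. keep 'l'
  2. keep 'i'
  3. insert 'v'  (+1)
  4. substitute 'p' -> 'e'  (+1)
Total edit operations: 2
Edit distance = 2


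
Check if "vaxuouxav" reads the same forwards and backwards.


Word: "vaxuouxav"
Reversed: "vaxuouxav"
Forward == Backward? vaxuouxav == vaxuouxav
Palindrome = Yes


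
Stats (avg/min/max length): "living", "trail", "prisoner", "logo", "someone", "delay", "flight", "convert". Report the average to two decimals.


Lengths: "living"=6, "trail"=5, "prisoner"=8, "logo"=4, "someone"=7, "delay"=5, "flight"=6, "convert"=7
Sum = 48, Count = 8
Average = 48/8 = 6.00
= avg=6.00, min=4, max=8


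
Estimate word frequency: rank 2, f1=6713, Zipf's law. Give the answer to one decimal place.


Zipf's law: f(r) = f(1) / r
f(1) = 6713
f(2) = 6713 / 2
= 3356.5 occurrences


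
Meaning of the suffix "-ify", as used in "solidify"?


Suffix: -ify
As in: solidify -> solid + -ify
Meaning = to make


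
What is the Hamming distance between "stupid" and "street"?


Comparing character by character (same length = 6):
  Pos 0: 's' vs 's' =
  Pos 1: 't' vs 't' =
  Pos 2: 'u' vs 'r' !=
  Pos 3: 'p' vs 'e' !=
  Pos 4: 'i' vs 'e' !=
  Pos 5: 'd' vs 't' !=
Hamming distance = 4


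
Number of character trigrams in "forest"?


Word: "forest" (length 6)
Number of 3-grams = length - 3 + 1 = 6 - 3 + 1
= 4


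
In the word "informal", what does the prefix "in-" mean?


Prefix: in-
Example: informal = in- + formal
Meaning = not / into


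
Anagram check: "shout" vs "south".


Word 1: "shout" → sorted: hostu
Word 2: "south" → sorted: hostu
Same letters? hostu == hostu
Anagram = Yes


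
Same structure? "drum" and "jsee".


Pattern of "drum": [0, 1, 2, 3]
Pattern of "jsee": [0, 1, 2, 2]
Patterns do not match
Same pattern = No


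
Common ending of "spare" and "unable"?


Word 1: "spare"
Word 2: "unable"
Comparing from end:
  Pos -1: 'e' == 'e'
  Pos -2: 'r' != 'l' (stop)
LCS = "e" (length 1)


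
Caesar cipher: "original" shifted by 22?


Word: "original"
Shift: 22
Each letter → (letter + shift) mod 26:
  'o' (14) + 22 = 10 → 'k'
  'r' (17) + 22 = 13 → 'n'
  'i' (8) + 22 = 4 → 'e'
  'g' (6) + 22 = 2 → 'c'
  'i' (8) + 22 = 4 → 'e'
  'n' (13) + 22 = 9 → 'j'
  'a' (0) + 22 = 22 → 'w'
  'l' (11) + 22 = 7 → 'h'
Result = "knecejwh"


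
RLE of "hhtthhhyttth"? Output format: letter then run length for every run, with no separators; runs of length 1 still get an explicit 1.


String: "hhtthhhyttth"
Scanning for consecutive runs:
  'h' x 2
  't' x 2
  'h' x 3
  'y' x 1
  't' x 3
  'h' x 1
RLE = "h2t2h3y1t3h1"


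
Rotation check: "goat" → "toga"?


Word: "goat", Candidate: "toga"
Method: check if candidate is substring of word+word
"goatgoat" contains "toga"? No
Is rotation = No


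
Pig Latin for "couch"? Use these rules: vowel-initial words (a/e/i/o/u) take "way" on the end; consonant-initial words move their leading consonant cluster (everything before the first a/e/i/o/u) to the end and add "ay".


Word: "couch"
Starts with consonant(s) → move to end, add 'ay'
Consonant cluster: "c"
Pig Latin = "ouchcay"


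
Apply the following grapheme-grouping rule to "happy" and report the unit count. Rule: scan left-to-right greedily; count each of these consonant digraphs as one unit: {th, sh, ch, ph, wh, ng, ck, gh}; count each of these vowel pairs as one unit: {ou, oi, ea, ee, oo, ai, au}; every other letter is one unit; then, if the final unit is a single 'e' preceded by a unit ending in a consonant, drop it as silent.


Word: "happy" (5 letters)
Left-to-right scan:
  [1] 'h' (letter)
  [2] 'a' (letter)
  [3] 'p' (letter)
  [4] 'p' (letter)
  [5] 'y' (letter)
Units from scan: 5
Sound units = 5 units


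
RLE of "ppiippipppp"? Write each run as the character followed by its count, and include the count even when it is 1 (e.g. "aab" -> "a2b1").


String: "ppiippipppp"
Scanning for consecutive runs:
  'p' x 2
  'i' x 2
  'p' x 2
  'i' x 1
  'p' x 4
RLE = "p2i2p2i1p4"


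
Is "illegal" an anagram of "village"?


Word 1: "village" → sorted: aegillv
Word 2: "illegal" → sorted: aegilll
Same letters? aegillv != aegilll
Anagram = No


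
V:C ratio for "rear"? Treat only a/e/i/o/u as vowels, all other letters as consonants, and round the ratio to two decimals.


Word: "rear"
Vowels (a,e,i,o,u): 2
Consonants: 2
Ratio = 2/2
= 1.00


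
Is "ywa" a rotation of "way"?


Word: "way", Candidate: "ywa"
Method: check if candidate is substring of word+word
"wayway" contains "ywa"? Yes
Is rotation = Yes


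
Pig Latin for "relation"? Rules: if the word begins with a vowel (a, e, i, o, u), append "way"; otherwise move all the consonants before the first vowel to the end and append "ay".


Word: "relation"
Starts with consonant(s) → move to end, add 'ay'
Consonant cluster: "r"
Pig Latin = "elationray"


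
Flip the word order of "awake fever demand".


Original: "awake fever demand"
Words (1..n): awake | fever | demand
Reversed (n..1): demand | fever | awake
Result = "demand fever awake"


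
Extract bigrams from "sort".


Word: "sort" (length 4)
Number of bigrams = 4 - 2 + 1 = 3
  Position 0: "so"
  Position 1: "or"
  Position 2: "rt"
Bigrams = "so", "or", "rt"


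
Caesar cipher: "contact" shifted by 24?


Word: "contact"
Shift: 24
Each letter → (letter + shift) mod 26:
  'c' (2) + 24 = 0 → 'a'
  'o' (14) + 24 = 12 → 'm'
  'n' (13) + 24 = 11 → 'l'
  't' (19) + 24 = 17 → 'r'
  'a' (0) + 24 = 24 → 'y'
  'c' (2) + 24 = 0 → 'a'
  't' (19) + 24 = 17 → 'r'
Result = "amlryar"


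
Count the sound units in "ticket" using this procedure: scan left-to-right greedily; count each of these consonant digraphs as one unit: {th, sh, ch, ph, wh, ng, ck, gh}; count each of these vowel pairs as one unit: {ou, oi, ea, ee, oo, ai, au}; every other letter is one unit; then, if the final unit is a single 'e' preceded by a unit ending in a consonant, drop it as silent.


Word: "ticket" (6 letters)
Left-to-right scan:
  [1] 't' (letter)
  [2] 'i' (letter)
  [3] 'ck' (digraph)
  [4] 'e' (letter)
  [5] 't' (letter)
Units from scan: 5
Sound units = 5 units


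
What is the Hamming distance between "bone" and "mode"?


Comparing character by character (same length = 4):
  Pos 0: 'b' vs 'm' !=
  Pos 1: 'o' vs 'o' =
  Pos 2: 'n' vs 'd' !=
  Pos 3: 'e' vs 'e' =
Hamming distance = 2


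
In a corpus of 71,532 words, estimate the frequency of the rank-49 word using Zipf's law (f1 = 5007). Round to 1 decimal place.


Zipf's law: f(r) = f(1) / r
f(1) = 5007
f(49) = 5007 / 49
= 102.2 occurrences


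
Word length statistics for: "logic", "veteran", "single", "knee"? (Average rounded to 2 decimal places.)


Lengths: "logic"=5, "veteran"=7, "single"=6, "knee"=4
Sum = 22, Count = 4
Average = 22/4 = 5.50
= avg=5.50, min=4, max=7


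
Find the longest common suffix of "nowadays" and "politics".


Word 1: "nowadays"
Word 2: "politics"
Comparing from end:
  Pos -1: 's' == 's'
  Pos -2: 'y' != 'c' (stop)
LCS = "s" (length 1)


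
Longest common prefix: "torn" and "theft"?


Word 1: "torn"
Word 2: "theft"
Comparing from start:
  Pos 0: 't' == 't'
  Pos 1: 'o' != 'h' (stop)
LCP = "t" (length 1)


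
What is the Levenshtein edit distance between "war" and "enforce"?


Word 1: "war" (length 3)
Word 2: "enforce" (length 7)
One optimal edit sequence (insert/delete/substitute each cost 1):
  1. insert 'e'  (+1)
  2. insert 'n'  (+1)
  3. substitute 'w' -> 'f'  (+1)
  4. substitute 'a' -> 'o'  (+1)
  5. keep 'r'
  6. insert 'c'  (+1)
  7. insert 'e'  (+1)
Total edit operations: 6
Edit distance = 6


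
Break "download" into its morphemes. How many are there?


Word: "download"
Morphemes: down- / load
Each morpheme carries meaning
= 2 morphemes


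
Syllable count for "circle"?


Word: "circle"
Syllable breakdown: cir / cle
Counting: 2 parts
= 2 syllables


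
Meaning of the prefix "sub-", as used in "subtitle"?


Prefix: sub-
Example: subtitle = sub- + title
Meaning = under / below


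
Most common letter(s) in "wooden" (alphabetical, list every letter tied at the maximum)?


Word: "wooden"
Letter counts:
  'd': 1
  'e': 1
  'n': 1
  'o': 2
  'w': 1
Maximum count = 2
Most frequent = 'o' (2 times each)


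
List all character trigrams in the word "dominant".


Word: "dominant" (length 8)
Number of trigrams = 8 - 3 + 1 = 6
  Position 0: "dom"
  Position 1: "omi"
  Position 2: "min"
  Position 3: "ina"
  Position 4: "nan"
  Position 5: "ant"
Trigrams = "dom", "omi", "min", "ina", "nan", "ant"


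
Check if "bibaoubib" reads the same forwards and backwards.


Word: "bibaoubib"
Reversed: "bibuoabib"
Forward == Backward? bibaoubib != bibuoabib
Palindrome = No


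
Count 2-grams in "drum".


Word: "drum" (length 4)
Number of 2-grams = length - 2 + 1 = 4 - 2 + 1
= 3


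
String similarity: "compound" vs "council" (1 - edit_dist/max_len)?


Word 1: "compound" (length 8)
Word 2: "council" (length 7)
One optimal edit sequence:
  1. keep 'c'
  2. keep 'o'
  3. delete 'm'  (+1)
  4. substitute 'p' -> 'u'  (+1)
  5. substitute 'o' -> 'n'  (+1)
  6. substitute 'u' -> 'c'  (+1)
  7. substitute 'n' -> 'i'  (+1)
  8. substitute 'd' -> 'l'  (+1)
Edit distance = 6
Max length = max(8, 7) = 8
Similarity = 1 - 6/8
= 0.2500


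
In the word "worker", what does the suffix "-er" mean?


Suffix: -er
Example: worker = work + -er
Meaning = one who / more


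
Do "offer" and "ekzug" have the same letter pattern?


Pattern of "offer": [0, 1, 1, 2, 3]
Pattern of "ekzug": [0, 1, 2, 3, 4]
Patterns do not match
Same pattern = No


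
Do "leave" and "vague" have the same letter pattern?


Pattern of "leave": [0, 1, 2, 3, 1]
Pattern of "vague": [0, 1, 2, 3, 4]
Patterns do not match
Same pattern = No


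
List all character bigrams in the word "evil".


Word: "evil" (length 4)
Number of bigrams = 4 - 2 + 1 = 3
  Position 0: "ev"
  Position 1: "vi"
  Position 2: "il"
Bigrams = "ev", "vi", "il"


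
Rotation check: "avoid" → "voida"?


Word: "avoid", Candidate: "voida"
Method: check if candidate is substring of word+word
"avoidavoid" contains "voida"? Yes
Is rotation = Yes


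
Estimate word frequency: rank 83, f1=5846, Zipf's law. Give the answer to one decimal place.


Zipf's law: f(r) = f(1) / r
f(1) = 5846
f(83) = 5846 / 83
= 70.4 occurrences


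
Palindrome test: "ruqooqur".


Word: "ruqooqur"
Reversed: "ruqooqur"
Forward == Backward? ruqooqur == ruqooqur
Palindrome = Yes


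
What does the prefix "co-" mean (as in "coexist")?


Prefix: co-
As in: coexist -> co- + exist
Meaning = together


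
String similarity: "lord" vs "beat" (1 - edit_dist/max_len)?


Word 1: "lord" (length 4)
Word 2: "beat" (length 4)
One optimal edit sequence:
  1. substitute 'l' -> 'b'  (+1)
  2. substitute 'o' -> 'e'  (+1)
  3. substitute 'r' -> 'a'  (+1)
  4. substitute 'd' -> 't'  (+1)
Edit distance = 4
Max length = max(4, 4) = 4
Similarity = 1 - 4/4
= 0.0000


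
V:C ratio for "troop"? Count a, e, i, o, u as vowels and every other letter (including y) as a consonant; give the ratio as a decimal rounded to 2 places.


Word: "troop"
Vowels (a,e,i,o,u): 2
Consonants: 3
Ratio = 2/3
= 0.67


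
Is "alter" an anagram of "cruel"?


Word 1: "cruel" → sorted: celru
Word 2: "alter" → sorted: aelrt
Same letters? celru != aelrt
Anagram = No


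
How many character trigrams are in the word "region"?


Word: "region" (length 6)
Number of 3-grams = length - 3 + 1 = 6 - 3 + 1
= 4


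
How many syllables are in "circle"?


Word: "circle"
Syllable breakdown: cir · cle
Counting: 2 parts
= 2 syllables


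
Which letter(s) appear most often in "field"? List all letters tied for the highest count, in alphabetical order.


Word: "field"
Letter counts:
  'd': 1
  'e': 1
  'f': 1
  'i': 1
  'l': 1
Maximum count = 1
Most frequent = 'd', 'e', 'f', 'i', 'l' (1 time each)
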